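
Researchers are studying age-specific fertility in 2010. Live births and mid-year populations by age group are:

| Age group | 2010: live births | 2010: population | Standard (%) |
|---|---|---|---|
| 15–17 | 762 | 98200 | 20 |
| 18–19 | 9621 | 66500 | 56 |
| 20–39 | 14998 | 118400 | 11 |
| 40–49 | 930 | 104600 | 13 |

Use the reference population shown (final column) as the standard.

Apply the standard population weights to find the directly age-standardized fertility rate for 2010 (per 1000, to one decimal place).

97.7

Age-specific rates per 1000 for 2010: 7.760, 144.677, 126.672, 8.891.
Standard weights: 0.20, 0.56, 0.11, 0.13.
Standardized rate: 0.2000×7.760 + 0.5600×144.677 + 0.1100×126.672 + 0.1300×8.891 = 97.6607 per 1000.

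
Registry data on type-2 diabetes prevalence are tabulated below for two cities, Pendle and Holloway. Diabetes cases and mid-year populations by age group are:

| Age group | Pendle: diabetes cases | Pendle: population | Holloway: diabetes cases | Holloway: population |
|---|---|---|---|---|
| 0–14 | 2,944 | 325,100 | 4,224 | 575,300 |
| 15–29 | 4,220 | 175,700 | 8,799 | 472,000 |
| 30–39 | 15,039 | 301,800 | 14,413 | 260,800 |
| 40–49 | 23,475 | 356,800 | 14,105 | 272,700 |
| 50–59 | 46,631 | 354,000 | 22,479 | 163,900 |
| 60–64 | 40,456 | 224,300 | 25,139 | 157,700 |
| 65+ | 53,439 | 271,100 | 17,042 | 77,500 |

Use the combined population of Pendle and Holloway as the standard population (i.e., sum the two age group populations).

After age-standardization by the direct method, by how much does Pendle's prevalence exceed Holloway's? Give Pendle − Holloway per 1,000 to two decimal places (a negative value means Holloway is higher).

2.03

Age-specific rates per 1,000 for Pendle: 9.056, 24.018, 49.831, 65.793, 131.726, 180.366, 197.119.
For Holloway: 7.342, 18.642, 55.265, 51.724, 137.151, 159.410, 219.897.
Combined standard total = 3,988,700; weights = 0.2257, 0.1624, 0.1410, 0.1578, 0.1298, 0.0958, 0.0874.
Pendle: 0.2257×9.056 + 0.1624×24.018 + 0.1410×49.831 + 0.1578×65.793 + 0.1298×131.726 + 0.0958×180.366 + 0.0874×197.119 = 74.9613 per 1,000.
Holloway: 0.2257×7.342 + 0.1624×18.642 + 0.1410×55.265 + 0.1578×51.724 + 0.1298×137.151 + 0.0958×159.410 + 0.0874×219.897 = 72.9356 per 1,000.
Difference = 74.9613 − 72.9356 = 2.0257.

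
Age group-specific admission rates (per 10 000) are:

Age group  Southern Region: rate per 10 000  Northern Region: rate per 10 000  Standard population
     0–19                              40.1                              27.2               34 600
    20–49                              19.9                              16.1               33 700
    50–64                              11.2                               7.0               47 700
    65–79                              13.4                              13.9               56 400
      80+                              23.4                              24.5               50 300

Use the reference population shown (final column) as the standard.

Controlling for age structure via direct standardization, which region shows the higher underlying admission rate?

Standard total = 222 700; weights = 0.1554, 0.1513, 0.2142, 0.2533, 0.2259.
The Southern Region: 0.1554×40.1 + 0.1513×19.9 + 0.2142×11.2 + 0.2533×13.4 + 0.2259×23.4 = 20.3193 per 10 000.
The Northern Region: 0.1554×27.2 + 0.1513×16.1 + 0.2142×7.0 + 0.2533×13.9 + 0.2259×24.5 = 17.2155 per 10 000.

Southern Region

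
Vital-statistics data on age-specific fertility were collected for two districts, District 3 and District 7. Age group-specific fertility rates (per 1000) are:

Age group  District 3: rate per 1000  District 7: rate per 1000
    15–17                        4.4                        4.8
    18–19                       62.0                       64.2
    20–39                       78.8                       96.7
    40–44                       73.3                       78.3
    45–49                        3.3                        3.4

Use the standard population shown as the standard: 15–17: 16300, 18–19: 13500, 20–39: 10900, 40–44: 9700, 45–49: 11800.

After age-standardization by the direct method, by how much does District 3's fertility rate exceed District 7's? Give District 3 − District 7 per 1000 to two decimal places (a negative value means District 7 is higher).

-4.52

Standard total = 62200; weights = 0.2621, 0.2170, 0.1752, 0.1559, 0.1897.
District 3: 0.2621×4.4 + 0.2170×62.0 + 0.1752×78.8 + 0.1559×73.3 + 0.1897×3.3 = 40.4757 per 1000.
District 7: 0.2621×4.8 + 0.2170×64.2 + 0.1752×96.7 + 0.1559×78.3 + 0.1897×3.4 = 44.9936 per 1000.
Difference = 40.4757 − 44.9936 = -4.5178.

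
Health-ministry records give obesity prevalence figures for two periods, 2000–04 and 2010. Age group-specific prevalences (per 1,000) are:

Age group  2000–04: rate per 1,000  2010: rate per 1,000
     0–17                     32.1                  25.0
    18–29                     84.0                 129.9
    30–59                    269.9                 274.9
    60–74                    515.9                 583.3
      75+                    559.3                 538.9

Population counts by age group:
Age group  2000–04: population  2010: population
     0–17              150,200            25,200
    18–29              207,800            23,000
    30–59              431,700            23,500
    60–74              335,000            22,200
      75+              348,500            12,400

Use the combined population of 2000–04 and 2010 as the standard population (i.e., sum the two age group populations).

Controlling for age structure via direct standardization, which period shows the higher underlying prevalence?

Combined standard total = 1,579,500; weights = 0.1110, 0.1461, 0.2882, 0.2261, 0.2285.
2000–04: 0.1110×32.1 + 0.1461×84.0 + 0.2882×269.9 + 0.2261×515.9 + 0.2285×559.3 = 338.0860 per 1,000.
2010: 0.1110×25.0 + 0.1461×129.9 + 0.2882×274.9 + 0.2261×583.3 + 0.2285×538.9 = 356.0267 per 1,000.
The crude rates (343.83 vs 279.49) would put 2000–04 higher, but that reflects its age composition; once standardized to a common age structure, 2010 has the higher underlying rate.

2010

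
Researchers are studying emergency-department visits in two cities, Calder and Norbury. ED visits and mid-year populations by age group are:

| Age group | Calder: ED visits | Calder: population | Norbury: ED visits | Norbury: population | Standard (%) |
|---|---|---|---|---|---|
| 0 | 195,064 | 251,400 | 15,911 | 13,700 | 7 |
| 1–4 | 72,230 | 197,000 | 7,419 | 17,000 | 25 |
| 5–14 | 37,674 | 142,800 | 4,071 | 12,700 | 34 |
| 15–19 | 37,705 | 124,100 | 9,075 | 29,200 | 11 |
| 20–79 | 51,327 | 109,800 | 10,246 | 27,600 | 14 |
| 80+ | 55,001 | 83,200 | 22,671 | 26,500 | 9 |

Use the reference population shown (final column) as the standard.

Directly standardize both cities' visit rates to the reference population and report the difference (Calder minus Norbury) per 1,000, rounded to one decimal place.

-68.5

Age-specific rates per 1,000 for Calder: 775.911, 366.650, 263.824, 303.828, 467.459, 661.070.
For Norbury: 1161.387, 436.412, 320.551, 310.788, 371.232, 855.509.
Standard weights: 0.07, 0.25, 0.34, 0.11, 0.14, 0.09.
Calder: 0.0700×775.911 + 0.2500×366.650 + 0.3400×263.824 + 0.1100×303.828 + 0.1400×467.459 + 0.0900×661.070 = 394.0378 per 1,000.
Norbury: 0.0700×1161.387 + 0.2500×436.412 + 0.3400×320.551 + 0.1100×310.788 + 0.1400×371.232 + 0.0900×855.509 = 462.5424 per 1,000.
Difference = 394.0378 − 462.5424 = -68.5046.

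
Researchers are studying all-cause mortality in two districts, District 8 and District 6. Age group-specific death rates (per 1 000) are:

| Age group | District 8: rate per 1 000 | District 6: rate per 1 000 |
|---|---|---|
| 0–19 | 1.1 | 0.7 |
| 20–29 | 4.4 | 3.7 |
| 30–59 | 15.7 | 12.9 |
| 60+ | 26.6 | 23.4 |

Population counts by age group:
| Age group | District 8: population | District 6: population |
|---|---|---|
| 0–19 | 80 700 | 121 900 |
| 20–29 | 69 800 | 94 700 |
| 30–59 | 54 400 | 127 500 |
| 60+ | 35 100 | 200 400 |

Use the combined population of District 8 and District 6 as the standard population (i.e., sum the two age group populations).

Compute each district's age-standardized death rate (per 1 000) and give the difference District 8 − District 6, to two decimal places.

1.86

Combined standard total = 784 500; weights = 0.2583, 0.2097, 0.2319, 0.3002.
District 8: 0.2583×1.1 + 0.2097×4.4 + 0.2319×15.7 + 0.3002×26.6 = 12.8321 per 1 000.
District 6: 0.2583×0.7 + 0.2097×3.7 + 0.2319×12.9 + 0.3002×23.4 = 10.9722 per 1 000.
Difference = 12.8321 − 10.9722 = 1.8599.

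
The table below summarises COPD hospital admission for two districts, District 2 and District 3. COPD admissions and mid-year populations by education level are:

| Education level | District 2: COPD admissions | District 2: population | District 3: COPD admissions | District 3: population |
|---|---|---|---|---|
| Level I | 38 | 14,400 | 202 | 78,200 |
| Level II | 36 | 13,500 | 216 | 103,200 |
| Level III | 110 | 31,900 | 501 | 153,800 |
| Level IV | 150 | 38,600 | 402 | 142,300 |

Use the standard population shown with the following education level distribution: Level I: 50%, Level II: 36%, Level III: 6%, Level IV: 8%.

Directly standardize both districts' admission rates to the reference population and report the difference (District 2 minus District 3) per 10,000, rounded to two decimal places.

3.31

Education-specific rates per 10,000 for District 2: 26.39, 26.67, 34.48, 38.86.
For District 3: 25.83, 20.93, 32.57, 28.25.
Standard weights: 0.50, 0.36, 0.06, 0.08.
District 2: 0.5000×26.39 + 0.3600×26.67 + 0.0600×34.48 + 0.0800×38.86 = 27.9722 per 10,000.
District 3: 0.5000×25.83 + 0.3600×20.93 + 0.0600×32.57 + 0.0800×28.25 = 24.6650 per 10,000.
Difference = 27.9722 − 24.6650 = 3.3072.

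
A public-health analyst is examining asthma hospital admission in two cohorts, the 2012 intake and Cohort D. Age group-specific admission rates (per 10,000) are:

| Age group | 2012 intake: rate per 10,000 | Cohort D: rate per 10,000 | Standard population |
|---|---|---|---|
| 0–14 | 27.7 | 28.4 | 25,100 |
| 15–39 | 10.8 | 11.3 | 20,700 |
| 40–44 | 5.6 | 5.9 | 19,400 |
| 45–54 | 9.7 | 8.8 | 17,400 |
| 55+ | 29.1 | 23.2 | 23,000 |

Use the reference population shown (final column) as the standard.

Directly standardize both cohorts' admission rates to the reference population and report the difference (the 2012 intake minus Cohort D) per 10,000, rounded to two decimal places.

Standard total = 105,600; weights = 0.2377, 0.1960, 0.1837, 0.1648, 0.2178.
The 2012 intake: 0.2377×27.7 + 0.1960×10.8 + 0.1837×5.6 + 0.1648×9.7 + 0.2178×29.1 = 17.6662 per 10,000.
Cohort D: 0.2377×28.4 + 0.1960×11.3 + 0.1837×5.9 + 0.1648×8.8 + 0.2178×23.2 = 16.5524 per 10,000.
Difference = 17.6662 − 16.5524 = 1.1138.

1.11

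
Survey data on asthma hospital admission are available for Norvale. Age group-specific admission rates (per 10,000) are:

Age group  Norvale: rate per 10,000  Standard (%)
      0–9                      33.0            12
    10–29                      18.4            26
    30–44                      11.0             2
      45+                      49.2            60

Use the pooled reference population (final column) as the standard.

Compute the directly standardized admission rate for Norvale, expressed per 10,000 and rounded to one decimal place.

38.5

Standard weights: 0.12, 0.26, 0.02, 0.60.
Standardized rate: 0.1200×33.0 + 0.2600×18.4 + 0.0200×11.0 + 0.6000×49.2 = 38.4840 per 10,000.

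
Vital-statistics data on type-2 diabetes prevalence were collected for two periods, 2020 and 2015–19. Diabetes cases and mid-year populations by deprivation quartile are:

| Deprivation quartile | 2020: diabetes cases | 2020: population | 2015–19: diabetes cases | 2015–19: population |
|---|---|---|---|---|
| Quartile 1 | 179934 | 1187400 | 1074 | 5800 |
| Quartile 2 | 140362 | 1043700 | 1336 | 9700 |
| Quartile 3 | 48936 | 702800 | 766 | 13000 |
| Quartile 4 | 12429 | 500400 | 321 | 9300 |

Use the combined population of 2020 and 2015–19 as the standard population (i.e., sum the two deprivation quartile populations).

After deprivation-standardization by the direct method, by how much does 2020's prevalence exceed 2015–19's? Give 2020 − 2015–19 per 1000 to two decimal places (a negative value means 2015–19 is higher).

Deprivation-specific rates per 1000 for 2020: 151.536, 134.485, 69.630, 24.838.
For 2015–19: 185.172, 137.732, 58.923, 34.516.
Combined standard total = 3472100; weights = 0.3437, 0.3034, 0.2062, 0.1468.
2020: 0.3437×151.536 + 0.3034×134.485 + 0.2062×69.630 + 0.1468×24.838 = 110.8783 per 1000.
2015–19: 0.3437×185.172 + 0.3034×137.732 + 0.2062×58.923 + 0.1468×34.516 = 122.6360 per 1000.
Difference = 110.8783 − 122.6360 = -11.7577.

-11.76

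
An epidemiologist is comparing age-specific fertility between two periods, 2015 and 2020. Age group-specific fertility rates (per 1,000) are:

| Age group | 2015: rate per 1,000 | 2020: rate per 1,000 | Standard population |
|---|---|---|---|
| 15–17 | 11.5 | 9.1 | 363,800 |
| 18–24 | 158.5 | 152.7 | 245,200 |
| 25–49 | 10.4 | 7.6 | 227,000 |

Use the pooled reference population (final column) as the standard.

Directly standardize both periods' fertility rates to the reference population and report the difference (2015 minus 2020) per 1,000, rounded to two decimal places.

Standard total = 836,000; weights = 0.4352, 0.2933, 0.2715.
2015: 0.4352×11.5 + 0.2933×158.5 + 0.2715×10.4 = 54.3166 per 1,000.
2020: 0.4352×9.1 + 0.2933×152.7 + 0.2715×7.6 = 50.8108 per 1,000.
Difference = 54.3166 − 50.8108 = 3.5058.

3.51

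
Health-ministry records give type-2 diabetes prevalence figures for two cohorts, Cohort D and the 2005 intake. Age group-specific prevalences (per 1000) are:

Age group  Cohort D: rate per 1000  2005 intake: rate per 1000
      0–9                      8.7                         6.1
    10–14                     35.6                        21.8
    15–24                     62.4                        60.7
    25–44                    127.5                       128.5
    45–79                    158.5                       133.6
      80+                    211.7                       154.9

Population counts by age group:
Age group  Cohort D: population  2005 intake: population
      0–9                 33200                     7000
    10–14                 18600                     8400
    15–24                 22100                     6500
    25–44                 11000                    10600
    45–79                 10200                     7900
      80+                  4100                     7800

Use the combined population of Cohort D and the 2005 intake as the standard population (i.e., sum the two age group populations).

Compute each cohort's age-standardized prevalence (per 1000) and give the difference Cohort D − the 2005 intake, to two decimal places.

Combined standard total = 147400; weights = 0.2727, 0.1832, 0.1940, 0.1465, 0.1228, 0.0807.
Cohort D: 0.2727×8.7 + 0.1832×35.6 + 0.1940×62.4 + 0.1465×127.5 + 0.1228×158.5 + 0.0807×211.7 = 76.2392 per 1000.
The 2005 intake: 0.2727×6.1 + 0.1832×21.8 + 0.1940×60.7 + 0.1465×128.5 + 0.1228×133.6 + 0.0807×154.9 = 65.1758 per 1000.
Difference = 76.2392 − 65.1758 = 11.0634.

11.06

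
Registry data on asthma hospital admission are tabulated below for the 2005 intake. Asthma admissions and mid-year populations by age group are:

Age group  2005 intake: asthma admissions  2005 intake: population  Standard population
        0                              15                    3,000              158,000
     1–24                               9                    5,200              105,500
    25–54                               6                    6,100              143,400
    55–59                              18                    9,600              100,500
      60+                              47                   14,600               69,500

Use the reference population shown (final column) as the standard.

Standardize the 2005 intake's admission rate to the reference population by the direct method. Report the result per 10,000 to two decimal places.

26.45

Age-specific rates per 10,000 for the 2005 intake: 50.00, 17.31, 9.84, 18.75, 32.19.
Standard total = 576,900; weights = 0.2739, 0.1829, 0.2486, 0.1742, 0.1205.
Standardized rate: 0.2739×50.00 + 0.1829×17.31 + 0.2486×9.84 + 0.1742×18.75 + 0.1205×32.19 = 26.4485 per 10,000.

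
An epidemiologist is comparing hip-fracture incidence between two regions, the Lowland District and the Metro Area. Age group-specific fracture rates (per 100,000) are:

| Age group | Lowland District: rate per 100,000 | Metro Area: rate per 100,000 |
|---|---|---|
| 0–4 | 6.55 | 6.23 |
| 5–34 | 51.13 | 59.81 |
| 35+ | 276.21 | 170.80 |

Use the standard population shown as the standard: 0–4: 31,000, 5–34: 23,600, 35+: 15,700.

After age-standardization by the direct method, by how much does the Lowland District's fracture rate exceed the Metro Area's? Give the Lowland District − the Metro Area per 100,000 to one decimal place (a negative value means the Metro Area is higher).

20.8

Standard total = 70,300; weights = 0.4410, 0.3357, 0.2233.
The Lowland District: 0.4410×6.55 + 0.3357×51.13 + 0.2233×276.21 = 81.7385 per 100,000.
The Metro Area: 0.4410×6.23 + 0.3357×59.81 + 0.2233×170.80 = 60.9702 per 100,000.
Difference = 81.7385 − 60.9702 = 20.7683.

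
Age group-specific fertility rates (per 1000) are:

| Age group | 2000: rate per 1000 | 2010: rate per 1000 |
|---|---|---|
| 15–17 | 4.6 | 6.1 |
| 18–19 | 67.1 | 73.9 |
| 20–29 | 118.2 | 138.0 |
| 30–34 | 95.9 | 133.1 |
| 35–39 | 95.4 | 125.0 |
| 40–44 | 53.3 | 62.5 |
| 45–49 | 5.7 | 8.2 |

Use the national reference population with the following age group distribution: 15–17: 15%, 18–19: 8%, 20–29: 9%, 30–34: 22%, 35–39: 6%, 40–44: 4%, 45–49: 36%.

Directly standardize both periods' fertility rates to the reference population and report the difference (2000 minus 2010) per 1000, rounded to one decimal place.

Standard weights: 0.15, 0.08, 0.09, 0.22, 0.06, 0.04, 0.36.
2000: 0.1500×4.6 + 0.0800×67.1 + 0.0900×118.2 + 0.2200×95.9 + 0.0600×95.4 + 0.0400×53.3 + 0.3600×5.7 = 47.7020 per 1000.
2010: 0.1500×6.1 + 0.0800×73.9 + 0.0900×138.0 + 0.2200×133.1 + 0.0600×125.0 + 0.0400×62.5 + 0.3600×8.2 = 61.4810 per 1000.
Difference = 47.7020 − 61.4810 = -13.7790.

-13.8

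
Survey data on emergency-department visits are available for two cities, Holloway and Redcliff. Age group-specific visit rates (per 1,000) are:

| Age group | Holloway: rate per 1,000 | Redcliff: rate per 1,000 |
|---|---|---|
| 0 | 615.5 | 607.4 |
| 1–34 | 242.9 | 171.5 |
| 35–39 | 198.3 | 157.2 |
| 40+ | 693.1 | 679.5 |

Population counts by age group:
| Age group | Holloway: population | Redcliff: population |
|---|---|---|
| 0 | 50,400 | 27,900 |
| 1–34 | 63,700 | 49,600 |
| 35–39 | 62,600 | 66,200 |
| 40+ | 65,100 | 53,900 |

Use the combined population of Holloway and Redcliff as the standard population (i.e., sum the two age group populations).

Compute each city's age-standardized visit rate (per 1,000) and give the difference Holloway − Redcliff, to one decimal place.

35.6

Combined standard total = 439,400; weights = 0.1782, 0.2579, 0.2931, 0.2708.
Holloway: 0.1782×615.5 + 0.2579×242.9 + 0.2931×198.3 + 0.2708×693.1 = 418.1478 per 1,000.
Redcliff: 0.1782×607.4 + 0.2579×171.5 + 0.2931×157.2 + 0.2708×679.5 = 382.5631 per 1,000.
Difference = 418.1478 − 382.5631 = 35.5847.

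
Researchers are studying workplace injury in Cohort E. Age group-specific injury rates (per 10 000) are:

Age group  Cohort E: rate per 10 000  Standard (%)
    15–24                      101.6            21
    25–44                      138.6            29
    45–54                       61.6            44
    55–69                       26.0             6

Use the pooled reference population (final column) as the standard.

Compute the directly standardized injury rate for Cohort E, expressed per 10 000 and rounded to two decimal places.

Standard weights: 0.21, 0.29, 0.44, 0.06.
Standardized rate: 0.2100×101.6 + 0.2900×138.6 + 0.4400×61.6 + 0.0600×26.0 = 90.1940 per 10 000.

90.19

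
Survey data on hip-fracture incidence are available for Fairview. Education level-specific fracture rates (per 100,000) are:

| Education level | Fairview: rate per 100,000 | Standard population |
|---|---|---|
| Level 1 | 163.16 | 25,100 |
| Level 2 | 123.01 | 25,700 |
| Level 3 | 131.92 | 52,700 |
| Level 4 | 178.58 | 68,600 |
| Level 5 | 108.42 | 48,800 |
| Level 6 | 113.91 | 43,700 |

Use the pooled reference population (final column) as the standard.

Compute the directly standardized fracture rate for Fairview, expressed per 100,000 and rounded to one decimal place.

Standard total = 264,600; weights = 0.0949, 0.0971, 0.1992, 0.2593, 0.1844, 0.1652.
Standardized rate: 0.0949×163.16 + 0.0971×123.01 + 0.1992×131.92 + 0.2593×178.58 + 0.1844×108.42 + 0.1652×113.91 = 138.8065 per 100,000.

138.8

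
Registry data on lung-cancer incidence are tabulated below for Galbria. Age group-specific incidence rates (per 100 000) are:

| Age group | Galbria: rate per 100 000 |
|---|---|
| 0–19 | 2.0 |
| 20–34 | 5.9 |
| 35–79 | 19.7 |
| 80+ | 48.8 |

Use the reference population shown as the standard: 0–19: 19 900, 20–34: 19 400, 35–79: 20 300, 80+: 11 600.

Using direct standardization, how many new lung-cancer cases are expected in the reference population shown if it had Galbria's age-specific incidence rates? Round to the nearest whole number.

Expected new lung-cancer cases = Σ (standard pop × age-specific rate ÷ 100 000)
= 19 900×2.0/100 000 + 19 400×5.9/100 000 + 20 300×19.7/100 000 + 11 600×48.8/100 000
= 0.40 + 1.14 + 4.00 + 5.66 = 11.20.

11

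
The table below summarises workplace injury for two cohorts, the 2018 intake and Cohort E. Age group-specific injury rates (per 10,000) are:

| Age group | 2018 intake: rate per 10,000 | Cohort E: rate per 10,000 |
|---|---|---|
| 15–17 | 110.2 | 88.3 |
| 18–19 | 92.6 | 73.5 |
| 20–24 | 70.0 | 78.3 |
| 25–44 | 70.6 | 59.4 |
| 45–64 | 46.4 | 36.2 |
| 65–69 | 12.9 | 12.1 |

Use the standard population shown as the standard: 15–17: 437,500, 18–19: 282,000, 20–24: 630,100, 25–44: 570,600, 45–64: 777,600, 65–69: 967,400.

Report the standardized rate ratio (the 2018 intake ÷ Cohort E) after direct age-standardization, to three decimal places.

Standard total = 3,665,200; weights = 0.1194, 0.0769, 0.1719, 0.1557, 0.2122, 0.2639.
The 2018 intake: 0.1194×110.2 + 0.0769×92.6 + 0.1719×70.0 + 0.1557×70.6 + 0.2122×46.4 + 0.2639×12.9 = 56.5528 per 10,000.
Cohort E: 0.1194×88.3 + 0.0769×73.5 + 0.1719×78.3 + 0.1557×59.4 + 0.2122×36.2 + 0.2639×12.1 = 49.7772 per 10,000.
Ratio = 56.5528 ÷ 49.7772 = 1.13612.

1.136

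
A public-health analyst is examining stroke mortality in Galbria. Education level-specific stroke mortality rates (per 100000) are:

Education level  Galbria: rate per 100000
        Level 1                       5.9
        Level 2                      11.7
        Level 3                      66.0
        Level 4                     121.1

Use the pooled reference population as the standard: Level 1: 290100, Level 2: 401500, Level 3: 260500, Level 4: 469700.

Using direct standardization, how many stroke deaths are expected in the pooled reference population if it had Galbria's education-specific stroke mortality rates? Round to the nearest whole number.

805

Expected stroke deaths = Σ (standard pop × education-specific rate ÷ 100000)
= 290100×5.9/100000 + 401500×11.7/100000 + 260500×66.0/100000 + 469700×121.1/100000
= 17.12 + 46.98 + 171.93 + 568.81 = 804.83.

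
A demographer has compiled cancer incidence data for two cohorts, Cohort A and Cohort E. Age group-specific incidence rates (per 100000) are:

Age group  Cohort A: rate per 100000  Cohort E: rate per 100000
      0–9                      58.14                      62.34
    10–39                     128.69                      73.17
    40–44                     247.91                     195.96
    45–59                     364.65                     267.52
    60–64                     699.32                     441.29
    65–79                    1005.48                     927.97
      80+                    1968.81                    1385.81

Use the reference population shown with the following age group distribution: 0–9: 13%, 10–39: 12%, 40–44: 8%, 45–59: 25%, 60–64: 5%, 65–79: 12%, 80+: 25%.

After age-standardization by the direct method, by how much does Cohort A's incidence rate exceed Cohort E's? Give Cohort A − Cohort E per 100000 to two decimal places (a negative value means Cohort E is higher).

202.51

Standard weights: 0.13, 0.12, 0.08, 0.25, 0.05, 0.12, 0.25.
Cohort A: 0.1300×58.14 + 0.1200×128.69 + 0.0800×247.91 + 0.2500×364.65 + 0.0500×699.32 + 0.1200×1005.48 + 0.2500×1968.81 = 781.8224 per 100000.
Cohort E: 0.1300×62.34 + 0.1200×73.17 + 0.0800×195.96 + 0.2500×267.52 + 0.0500×441.29 + 0.1200×927.97 + 0.2500×1385.81 = 579.3148 per 100000.
Difference = 781.8224 − 579.3148 = 202.5076.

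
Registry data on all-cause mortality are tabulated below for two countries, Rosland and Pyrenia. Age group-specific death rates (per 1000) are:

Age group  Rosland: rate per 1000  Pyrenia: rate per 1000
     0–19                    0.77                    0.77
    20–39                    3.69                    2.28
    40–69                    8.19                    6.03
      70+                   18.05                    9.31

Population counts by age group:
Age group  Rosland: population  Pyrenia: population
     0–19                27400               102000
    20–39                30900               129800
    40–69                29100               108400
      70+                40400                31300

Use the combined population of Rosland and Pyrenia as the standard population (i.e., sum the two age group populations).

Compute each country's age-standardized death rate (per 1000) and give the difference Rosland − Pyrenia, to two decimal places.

Combined standard total = 499300; weights = 0.2592, 0.3219, 0.2754, 0.1436.
Rosland: 0.2592×0.77 + 0.3219×3.69 + 0.2754×8.19 + 0.1436×18.05 = 6.2346 per 1000.
Pyrenia: 0.2592×0.77 + 0.3219×2.28 + 0.2754×6.03 + 0.1436×9.31 = 3.9309 per 1000.
Difference = 6.2346 − 3.9309 = 2.3037.

2.30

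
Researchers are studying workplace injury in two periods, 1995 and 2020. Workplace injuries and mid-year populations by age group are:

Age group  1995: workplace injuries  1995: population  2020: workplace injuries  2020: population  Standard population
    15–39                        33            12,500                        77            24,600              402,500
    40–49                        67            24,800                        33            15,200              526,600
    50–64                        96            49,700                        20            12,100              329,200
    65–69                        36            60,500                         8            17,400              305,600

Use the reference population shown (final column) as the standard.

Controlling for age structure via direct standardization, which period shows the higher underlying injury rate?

1995

Age-specific rates per 10,000 for 1995: 26.40, 27.02, 19.32, 5.95.
For 2020: 31.30, 21.71, 16.53, 4.60.
Standard total = 1,563,900; weights = 0.2574, 0.3367, 0.2105, 0.1954.
1995: 0.2574×26.40 + 0.3367×27.02 + 0.2105×19.32 + 0.1954×5.95 = 21.1202 per 10,000.
2020: 0.2574×31.30 + 0.3367×21.71 + 0.2105×16.53 + 0.1954×4.60 = 19.7441 per 10,000.
The crude rates (15.73 vs 19.91) would put 2020 higher, but that reflects its age composition; once standardized to a common age structure, 1995 has the higher underlying rate.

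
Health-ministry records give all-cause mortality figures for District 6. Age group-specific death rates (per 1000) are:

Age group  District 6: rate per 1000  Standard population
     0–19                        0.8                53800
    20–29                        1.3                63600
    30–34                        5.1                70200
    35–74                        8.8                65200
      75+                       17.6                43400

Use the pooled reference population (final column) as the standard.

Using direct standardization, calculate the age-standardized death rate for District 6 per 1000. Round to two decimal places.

Standard total = 296200; weights = 0.1816, 0.2147, 0.2370, 0.2201, 0.1465.
Standardized rate: 0.1816×0.8 + 0.2147×1.3 + 0.2370×5.1 + 0.2201×8.8 + 0.1465×17.6 = 6.1490 per 1000.

6.15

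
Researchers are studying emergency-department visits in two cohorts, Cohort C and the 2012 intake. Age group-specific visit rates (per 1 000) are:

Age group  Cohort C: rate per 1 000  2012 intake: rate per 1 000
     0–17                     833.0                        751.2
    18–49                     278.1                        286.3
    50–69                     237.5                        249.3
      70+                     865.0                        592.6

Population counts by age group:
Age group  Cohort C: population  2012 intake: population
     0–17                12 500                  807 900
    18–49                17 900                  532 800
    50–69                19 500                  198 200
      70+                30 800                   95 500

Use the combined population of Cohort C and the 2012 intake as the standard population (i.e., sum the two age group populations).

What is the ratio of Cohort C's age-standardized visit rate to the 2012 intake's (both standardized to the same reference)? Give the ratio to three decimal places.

1.105

Combined standard total = 1 715 100; weights = 0.4783, 0.3211, 0.1269, 0.0736.
Cohort C: 0.4783×833.0 + 0.3211×278.1 + 0.1269×237.5 + 0.0736×865.0 = 581.5965 per 1 000.
The 2012 intake: 0.4783×751.2 + 0.3211×286.3 + 0.1269×249.3 + 0.0736×592.6 = 526.5395 per 1 000.
Ratio = 581.5965 ÷ 526.5395 = 1.10456.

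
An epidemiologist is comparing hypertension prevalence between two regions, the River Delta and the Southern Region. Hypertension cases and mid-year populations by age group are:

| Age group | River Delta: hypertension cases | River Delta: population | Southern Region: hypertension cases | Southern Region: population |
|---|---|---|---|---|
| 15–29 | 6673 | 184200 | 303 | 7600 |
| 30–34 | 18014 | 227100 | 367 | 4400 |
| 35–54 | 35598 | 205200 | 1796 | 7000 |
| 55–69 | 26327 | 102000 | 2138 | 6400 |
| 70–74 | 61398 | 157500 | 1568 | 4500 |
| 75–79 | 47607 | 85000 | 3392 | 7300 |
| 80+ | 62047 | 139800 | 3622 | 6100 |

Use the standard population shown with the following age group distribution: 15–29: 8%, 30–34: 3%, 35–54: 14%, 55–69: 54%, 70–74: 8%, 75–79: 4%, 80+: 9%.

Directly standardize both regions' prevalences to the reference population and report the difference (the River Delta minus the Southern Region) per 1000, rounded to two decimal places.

Age-specific rates per 1000 for the River Delta: 36.227, 79.322, 173.480, 258.108, 389.829, 560.082, 443.827.
For the Southern Region: 39.868, 83.409, 256.571, 334.062, 348.444, 464.658, 593.770.
Standard weights: 0.08, 0.03, 0.14, 0.54, 0.08, 0.04, 0.09.
The River Delta: 0.0800×36.227 + 0.0300×79.322 + 0.1400×173.480 + 0.5400×258.108 + 0.0800×389.829 + 0.0400×560.082 + 0.0900×443.827 = 262.4772 per 1000.
The Southern Region: 0.0800×39.868 + 0.0300×83.409 + 0.1400×256.571 + 0.5400×334.062 + 0.0800×348.444 + 0.0400×464.658 + 0.0900×593.770 = 321.9067 per 1000.
Difference = 262.4772 − 321.9067 = -59.4295.

-59.43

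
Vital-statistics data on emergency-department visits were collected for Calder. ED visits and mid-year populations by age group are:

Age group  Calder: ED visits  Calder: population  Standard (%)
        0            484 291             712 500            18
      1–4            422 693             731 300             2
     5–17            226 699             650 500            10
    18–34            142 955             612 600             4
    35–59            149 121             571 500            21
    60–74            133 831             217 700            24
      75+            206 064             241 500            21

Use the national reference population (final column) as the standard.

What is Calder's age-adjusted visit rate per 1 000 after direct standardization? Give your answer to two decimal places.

Age-specific rates per 1 000 for Calder: 679.707, 578.002, 348.500, 233.358, 260.929, 614.750, 853.267.
Standard weights: 0.18, 0.02, 0.10, 0.04, 0.21, 0.24, 0.21.
Standardized rate: 0.1800×679.707 + 0.0200×578.002 + 0.1000×348.500 + 0.0400×233.358 + 0.2100×260.929 + 0.2400×614.750 + 0.2100×853.267 = 559.6126 per 1 000.

559.61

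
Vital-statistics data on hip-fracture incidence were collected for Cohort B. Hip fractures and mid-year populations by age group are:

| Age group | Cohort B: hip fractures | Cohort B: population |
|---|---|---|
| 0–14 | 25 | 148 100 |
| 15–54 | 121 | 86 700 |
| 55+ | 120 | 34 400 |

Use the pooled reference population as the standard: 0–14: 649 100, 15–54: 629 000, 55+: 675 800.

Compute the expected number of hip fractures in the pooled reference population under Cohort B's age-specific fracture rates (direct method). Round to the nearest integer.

3345

Age-specific rates per 100 000 for Cohort B: 16.88, 139.56, 348.84.
Expected hip fractures = Σ (standard pop × age-specific rate ÷ 100 000)
= 649 100×16.88/100 000 + 629 000×139.56/100 000 + 675 800×348.84/100 000
= 109.57 + 877.84 + 2357.44 = 3344.86.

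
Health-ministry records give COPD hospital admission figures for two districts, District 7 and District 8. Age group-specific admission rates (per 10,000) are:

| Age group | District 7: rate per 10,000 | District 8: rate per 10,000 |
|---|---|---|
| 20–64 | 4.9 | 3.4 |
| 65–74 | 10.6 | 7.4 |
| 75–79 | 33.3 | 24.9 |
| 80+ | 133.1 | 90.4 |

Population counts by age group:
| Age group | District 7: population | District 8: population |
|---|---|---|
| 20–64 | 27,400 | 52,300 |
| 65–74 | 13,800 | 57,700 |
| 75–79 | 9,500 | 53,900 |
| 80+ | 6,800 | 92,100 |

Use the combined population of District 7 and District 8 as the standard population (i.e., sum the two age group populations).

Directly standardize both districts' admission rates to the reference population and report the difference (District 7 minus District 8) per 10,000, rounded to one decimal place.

16.3

Combined standard total = 313,500; weights = 0.2542, 0.2281, 0.2022, 0.3155.
District 7: 0.2542×4.9 + 0.2281×10.6 + 0.2022×33.3 + 0.3155×133.1 = 52.3867 per 10,000.
District 8: 0.2542×3.4 + 0.2281×7.4 + 0.2022×24.9 + 0.3155×90.4 = 36.1062 per 10,000.
Difference = 52.3867 − 36.1062 = 16.2805.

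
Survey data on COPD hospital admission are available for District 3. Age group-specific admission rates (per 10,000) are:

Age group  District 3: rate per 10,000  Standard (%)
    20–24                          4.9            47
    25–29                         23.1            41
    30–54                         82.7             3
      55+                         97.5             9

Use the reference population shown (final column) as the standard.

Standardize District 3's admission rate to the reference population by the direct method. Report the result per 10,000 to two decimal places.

Standard weights: 0.47, 0.41, 0.03, 0.09.
Standardized rate: 0.4700×4.9 + 0.4100×23.1 + 0.0300×82.7 + 0.0900×97.5 = 23.0300 per 10,000.

23.03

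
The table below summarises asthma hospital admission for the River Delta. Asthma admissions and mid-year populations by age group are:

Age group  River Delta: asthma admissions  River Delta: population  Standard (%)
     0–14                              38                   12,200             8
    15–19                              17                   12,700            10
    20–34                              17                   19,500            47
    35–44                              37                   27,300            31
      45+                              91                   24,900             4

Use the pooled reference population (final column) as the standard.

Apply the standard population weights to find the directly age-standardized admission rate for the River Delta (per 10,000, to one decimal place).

13.6

Age-specific rates per 10,000 for the River Delta: 31.15, 13.39, 8.72, 13.55, 36.55.
Standard weights: 0.08, 0.10, 0.47, 0.31, 0.04.
Standardized rate: 0.0800×31.15 + 0.1000×13.39 + 0.4700×8.72 + 0.3100×13.55 + 0.0400×36.55 = 13.5911 per 10,000.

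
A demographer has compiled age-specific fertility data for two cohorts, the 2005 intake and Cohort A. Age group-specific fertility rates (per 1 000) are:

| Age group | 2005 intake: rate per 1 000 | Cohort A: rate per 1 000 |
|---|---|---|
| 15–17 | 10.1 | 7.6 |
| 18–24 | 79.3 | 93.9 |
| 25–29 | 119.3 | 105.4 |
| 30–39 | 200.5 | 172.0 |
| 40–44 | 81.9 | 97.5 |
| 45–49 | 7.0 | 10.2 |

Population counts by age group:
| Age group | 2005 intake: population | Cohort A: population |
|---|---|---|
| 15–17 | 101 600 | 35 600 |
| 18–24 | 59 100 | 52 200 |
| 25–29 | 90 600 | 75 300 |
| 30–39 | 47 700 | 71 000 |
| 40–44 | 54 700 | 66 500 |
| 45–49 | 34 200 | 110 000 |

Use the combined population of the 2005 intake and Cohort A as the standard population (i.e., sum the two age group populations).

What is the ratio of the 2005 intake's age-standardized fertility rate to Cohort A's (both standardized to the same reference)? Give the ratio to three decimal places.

Combined standard total = 798 500; weights = 0.1718, 0.1394, 0.2078, 0.1487, 0.1518, 0.1806.
The 2005 intake: 0.1718×10.1 + 0.1394×79.3 + 0.2078×119.3 + 0.1487×200.5 + 0.1518×81.9 + 0.1806×7.0 = 81.0754 per 1 000.
Cohort A: 0.1718×7.6 + 0.1394×93.9 + 0.2078×105.4 + 0.1487×172.0 + 0.1518×97.5 + 0.1806×10.2 = 78.5021 per 1 000.
Ratio = 81.0754 ÷ 78.5021 = 1.03278.

1.033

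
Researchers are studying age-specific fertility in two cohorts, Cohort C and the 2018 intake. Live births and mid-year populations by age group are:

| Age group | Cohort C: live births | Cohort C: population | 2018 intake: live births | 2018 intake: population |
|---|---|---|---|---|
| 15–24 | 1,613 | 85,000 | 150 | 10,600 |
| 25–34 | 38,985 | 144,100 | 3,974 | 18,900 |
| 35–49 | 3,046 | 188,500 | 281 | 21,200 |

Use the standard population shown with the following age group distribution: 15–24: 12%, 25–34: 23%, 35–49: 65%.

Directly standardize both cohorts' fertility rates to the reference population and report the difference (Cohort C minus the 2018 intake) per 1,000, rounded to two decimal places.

Age-specific rates per 1,000 for Cohort C: 18.976, 270.541, 16.159.
For the 2018 intake: 14.151, 210.265, 13.255.
Standard weights: 0.12, 0.23, 0.65.
Cohort C: 0.1200×18.976 + 0.2300×270.541 + 0.6500×16.159 = 75.0051 per 1,000.
The 2018 intake: 0.1200×14.151 + 0.2300×210.265 + 0.6500×13.255 = 58.6745 per 1,000.
Difference = 75.0051 − 58.6745 = 16.3306.

16.33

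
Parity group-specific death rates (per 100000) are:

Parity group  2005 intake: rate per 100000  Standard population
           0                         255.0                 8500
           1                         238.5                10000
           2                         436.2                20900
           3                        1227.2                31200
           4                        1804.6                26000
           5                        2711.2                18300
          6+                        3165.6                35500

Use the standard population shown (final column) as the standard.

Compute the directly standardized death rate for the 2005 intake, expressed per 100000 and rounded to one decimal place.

Standard total = 150400; weights = 0.0565, 0.0665, 0.1390, 0.2074, 0.1729, 0.1217, 0.2360.
Standardized rate: 0.0565×255.0 + 0.0665×238.5 + 0.1390×436.2 + 0.2074×1227.2 + 0.1729×1804.6 + 0.1217×2711.2 + 0.2360×3165.6 = 1734.5152 per 100000.

1734.5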